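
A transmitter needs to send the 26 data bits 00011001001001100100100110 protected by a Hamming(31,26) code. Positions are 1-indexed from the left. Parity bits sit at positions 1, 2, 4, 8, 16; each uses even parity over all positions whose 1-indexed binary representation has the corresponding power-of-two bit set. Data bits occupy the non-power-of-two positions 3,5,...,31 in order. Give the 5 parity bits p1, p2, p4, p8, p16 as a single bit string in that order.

Place data bits at non-power-of-two positions: b3=0, b5=0, b6=0, b7=1, b9=1, b10=0, b11=0, b12=1, b13=0, b14=0, b15=1, b17=0, b18=0, b19=1, b20=1, b21=0, b22=0, b23=1, b24=0, b25=0, b26=1, b27=0, b28=0, b29=1, b30=1, b31=0.
p1 = XOR of data positions {3,5,7,9,11,13,15,17,19,21,23,25,27,29,31} = 0⊕0⊕1⊕1⊕0⊕0⊕1⊕0⊕1⊕0⊕1⊕0⊕0⊕1⊕0 = 0
p2 = XOR of data positions {3,6,7,10,11,14,15,18,19,22,23,26,27,30,31} = 0⊕0⊕1⊕0⊕0⊕0⊕1⊕0⊕1⊕0⊕1⊕1⊕0⊕1⊕0 = 0
p4 = XOR of data positions {5,6,7,12,13,14,15,20,21,22,23,28,29,30,31} = 0⊕0⊕1⊕1⊕0⊕0⊕1⊕1⊕0⊕0⊕1⊕0⊕1⊕1⊕0 = 1
p8 = XOR of data positions {9,10,11,12,13,14,15,24,25,26,27,28,29,30,31} = 1⊕0⊕0⊕1⊕0⊕0⊕1⊕0⊕0⊕1⊕0⊕0⊕1⊕1⊕0 = 0
p16 = XOR of data positions {17,18,19,20,21,22,23,24,25,26,27,28,29,30,31} = 0⊕0⊕1⊕1⊕0⊕0⊕1⊕0⊕0⊕1⊕0⊕0⊕1⊕1⊕0 = 0
Parity bits p1,p2,p4,p8,p16 = 00100

00100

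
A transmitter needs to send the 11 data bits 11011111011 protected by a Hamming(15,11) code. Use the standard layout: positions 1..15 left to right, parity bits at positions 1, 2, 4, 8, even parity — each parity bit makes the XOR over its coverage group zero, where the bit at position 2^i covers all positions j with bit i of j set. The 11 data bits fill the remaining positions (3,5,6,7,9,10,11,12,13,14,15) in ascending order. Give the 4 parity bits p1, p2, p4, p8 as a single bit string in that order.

0010

Place data bits at non-power-of-two positions: b3=1, b5=1, b6=0, b7=1, b9=1, b10=1, b11=1, b12=1, b13=0, b14=1, b15=1.
p1 = XOR of data positions {3,5,7,9,11,13,15} = 1⊕1⊕1⊕1⊕1⊕0⊕1 = 0
p2 = XOR of data positions {3,6,7,10,11,14,15} = 1⊕0⊕1⊕1⊕1⊕1⊕1 = 0
p4 = XOR of data positions {5,6,7,12,13,14,15} = 1⊕0⊕1⊕1⊕0⊕1⊕1 = 1
p8 = XOR of data positions {9,10,11,12,13,14,15} = 1⊕1⊕1⊕1⊕0⊕1⊕1 = 0
Parity bits p1,p2,p4,p8 = 0010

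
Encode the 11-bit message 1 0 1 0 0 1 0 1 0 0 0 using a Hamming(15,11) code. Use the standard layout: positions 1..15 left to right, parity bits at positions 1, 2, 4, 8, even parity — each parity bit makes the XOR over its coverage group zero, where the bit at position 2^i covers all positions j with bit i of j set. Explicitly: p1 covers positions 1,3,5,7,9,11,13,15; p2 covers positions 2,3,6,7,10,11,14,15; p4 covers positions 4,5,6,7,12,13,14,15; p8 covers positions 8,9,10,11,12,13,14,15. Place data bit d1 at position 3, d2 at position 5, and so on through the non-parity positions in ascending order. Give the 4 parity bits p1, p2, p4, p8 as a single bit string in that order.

Place data bits at non-power-of-two positions: b3=1, b5=0, b6=1, b7=0, b9=0, b10=1, b11=0, b12=1, b13=0, b14=0, b15=0.
p1 = XOR of data positions {3,5,7,9,11,13,15} = 1⊕0⊕0⊕0⊕0⊕0⊕0 = 1
p2 = XOR of data positions {3,6,7,10,11,14,15} = 1⊕1⊕0⊕1⊕0⊕0⊕0 = 1
p4 = XOR of data positions {5,6,7,12,13,14,15} = 0⊕1⊕0⊕1⊕0⊕0⊕0 = 0
p8 = XOR of data positions {9,10,11,12,13,14,15} = 0⊕1⊕0⊕1⊕0⊕0⊕0 = 0
Parity bits p1,p2,p4,p8 = 1100

1100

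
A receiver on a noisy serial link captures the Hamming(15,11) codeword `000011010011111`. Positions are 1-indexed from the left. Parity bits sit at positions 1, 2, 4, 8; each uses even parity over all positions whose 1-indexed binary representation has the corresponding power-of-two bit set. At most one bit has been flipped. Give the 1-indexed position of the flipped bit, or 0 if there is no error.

s1: b1⊕b3⊕b5⊕b7⊕b9⊕b11⊕b13⊕b15 = 0⊕0⊕1⊕0⊕0⊕1⊕1⊕1 = 0
s2: b2⊕b3⊕b6⊕b7⊕b10⊕b11⊕b14⊕b15 = 0⊕0⊕1⊕0⊕0⊕1⊕1⊕1 = 0
s4: b4⊕b5⊕b6⊕b7⊕b12⊕b13⊕b14⊕b15 = 0⊕1⊕1⊕0⊕1⊕1⊕1⊕1 = 0
s8: b8⊕b9⊕b10⊕b11⊕b12⊕b13⊕b14⊕b15 = 1⊕0⊕0⊕1⊕1⊕1⊕1⊕1 = 0
Syndrome (s8...s1) = 0000 → position 0 (no error).

0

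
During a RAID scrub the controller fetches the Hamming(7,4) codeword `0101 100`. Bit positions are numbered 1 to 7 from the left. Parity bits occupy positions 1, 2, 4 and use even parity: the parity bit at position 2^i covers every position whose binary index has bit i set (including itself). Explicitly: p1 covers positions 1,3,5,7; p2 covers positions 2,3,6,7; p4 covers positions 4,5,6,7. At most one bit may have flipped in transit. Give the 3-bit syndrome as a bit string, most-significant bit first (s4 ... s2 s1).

s1: b1⊕b3⊕b5⊕b7 = 0⊕0⊕1⊕0 = 1
s2: b2⊕b3⊕b6⊕b7 = 1⊕0⊕0⊕0 = 1
s4: b4⊕b5⊕b6⊕b7 = 1⊕1⊕0⊕0 = 0
Syndrome (s4...s1) = 011 → position 3.

011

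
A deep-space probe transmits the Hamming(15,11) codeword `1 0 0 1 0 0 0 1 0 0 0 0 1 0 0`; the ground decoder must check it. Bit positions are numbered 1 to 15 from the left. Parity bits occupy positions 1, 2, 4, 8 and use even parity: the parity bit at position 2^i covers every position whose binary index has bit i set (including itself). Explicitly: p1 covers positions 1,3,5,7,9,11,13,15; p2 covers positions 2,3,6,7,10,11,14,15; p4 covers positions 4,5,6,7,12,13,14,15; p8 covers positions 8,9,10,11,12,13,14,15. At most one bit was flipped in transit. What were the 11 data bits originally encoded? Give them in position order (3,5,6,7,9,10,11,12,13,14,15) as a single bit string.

00000000100

s1: b1⊕b3⊕b5⊕b7⊕b9⊕b11⊕b13⊕b15 = 1⊕0⊕0⊕0⊕0⊕0⊕1⊕0 = 0
s2: b2⊕b3⊕b6⊕b7⊕b10⊕b11⊕b14⊕b15 = 0⊕0⊕0⊕0⊕0⊕0⊕0⊕0 = 0
s4: b4⊕b5⊕b6⊕b7⊕b12⊕b13⊕b14⊕b15 = 1⊕0⊕0⊕0⊕0⊕1⊕0⊕0 = 0
s8: b8⊕b9⊕b10⊕b11⊕b12⊕b13⊕b14⊕b15 = 1⊕0⊕0⊕0⊕0⊕1⊕0⊕0 = 0
Syndrome (s8...s1) = 0000 → position 0 (no error).
No correction needed.
Data bits at positions 3,5,6,7,9,10,11,12,13,14,15: 00000000100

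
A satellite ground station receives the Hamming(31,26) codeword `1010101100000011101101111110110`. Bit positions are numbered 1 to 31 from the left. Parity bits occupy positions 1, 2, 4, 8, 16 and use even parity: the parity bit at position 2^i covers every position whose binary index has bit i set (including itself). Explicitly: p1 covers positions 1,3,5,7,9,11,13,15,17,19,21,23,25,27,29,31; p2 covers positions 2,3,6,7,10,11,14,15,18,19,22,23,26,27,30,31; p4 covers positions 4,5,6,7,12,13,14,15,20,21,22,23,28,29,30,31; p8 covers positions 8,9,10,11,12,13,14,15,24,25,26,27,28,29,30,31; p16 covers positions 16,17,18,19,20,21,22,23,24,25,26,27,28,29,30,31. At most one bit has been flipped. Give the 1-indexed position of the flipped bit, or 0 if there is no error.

3

s1: b1⊕b3⊕b5⊕b7⊕b9⊕b11⊕b13⊕b15⊕b17⊕b19⊕b21⊕b23⊕b25⊕b27⊕b29⊕b31 = 1⊕1⊕1⊕1⊕0⊕0⊕0⊕1⊕1⊕1⊕0⊕1⊕1⊕1⊕1⊕0 = 1
s2: b2⊕b3⊕b6⊕b7⊕b10⊕b11⊕b14⊕b15⊕b18⊕b19⊕b22⊕b23⊕b26⊕b27⊕b30⊕b31 = 0⊕1⊕0⊕1⊕0⊕0⊕0⊕1⊕0⊕1⊕1⊕1⊕1⊕1⊕1⊕0 = 1
s4: b4⊕b5⊕b6⊕b7⊕b12⊕b13⊕b14⊕b15⊕b20⊕b21⊕b22⊕b23⊕b28⊕b29⊕b30⊕b31 = 0⊕1⊕0⊕1⊕0⊕0⊕0⊕1⊕1⊕0⊕1⊕1⊕0⊕1⊕1⊕0 = 0
s8: b8⊕b9⊕b10⊕b11⊕b12⊕b13⊕b14⊕b15⊕b24⊕b25⊕b26⊕b27⊕b28⊕b29⊕b30⊕b31 = 1⊕0⊕0⊕0⊕0⊕0⊕0⊕1⊕1⊕1⊕1⊕1⊕0⊕1⊕1⊕0 = 0
s16: b16⊕b17⊕b18⊕b19⊕b20⊕b21⊕b22⊕b23⊕b24⊕b25⊕b26⊕b27⊕b28⊕b29⊕b30⊕b31 = 1⊕1⊕0⊕1⊕1⊕0⊕1⊕1⊕1⊕1⊕1⊕1⊕0⊕1⊕1⊕0 = 0
Syndrome (s16...s1) = 00011 → position 3.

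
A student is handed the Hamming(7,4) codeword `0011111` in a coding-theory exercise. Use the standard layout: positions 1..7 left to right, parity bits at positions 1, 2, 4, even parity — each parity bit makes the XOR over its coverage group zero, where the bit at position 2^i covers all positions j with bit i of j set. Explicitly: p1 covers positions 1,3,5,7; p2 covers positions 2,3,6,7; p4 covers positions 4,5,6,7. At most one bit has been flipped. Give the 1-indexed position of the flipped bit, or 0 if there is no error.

3

s1: b1⊕b3⊕b5⊕b7 = 0⊕1⊕1⊕1 = 1
s2: b2⊕b3⊕b6⊕b7 = 0⊕1⊕1⊕1 = 1
s4: b4⊕b5⊕b6⊕b7 = 1⊕1⊕1⊕1 = 0
Syndrome (s4...s1) = 011 → position 3.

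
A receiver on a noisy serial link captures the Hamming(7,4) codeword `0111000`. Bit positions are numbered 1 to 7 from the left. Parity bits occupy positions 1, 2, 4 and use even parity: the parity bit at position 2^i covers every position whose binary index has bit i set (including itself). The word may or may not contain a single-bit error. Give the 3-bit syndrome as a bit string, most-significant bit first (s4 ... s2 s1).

101

s1: b1⊕b3⊕b5⊕b7 = 0⊕1⊕0⊕0 = 1
s2: b2⊕b3⊕b6⊕b7 = 1⊕1⊕0⊕0 = 0
s4: b4⊕b5⊕b6⊕b7 = 1⊕0⊕0⊕0 = 1
Syndrome (s4...s1) = 101 → position 5.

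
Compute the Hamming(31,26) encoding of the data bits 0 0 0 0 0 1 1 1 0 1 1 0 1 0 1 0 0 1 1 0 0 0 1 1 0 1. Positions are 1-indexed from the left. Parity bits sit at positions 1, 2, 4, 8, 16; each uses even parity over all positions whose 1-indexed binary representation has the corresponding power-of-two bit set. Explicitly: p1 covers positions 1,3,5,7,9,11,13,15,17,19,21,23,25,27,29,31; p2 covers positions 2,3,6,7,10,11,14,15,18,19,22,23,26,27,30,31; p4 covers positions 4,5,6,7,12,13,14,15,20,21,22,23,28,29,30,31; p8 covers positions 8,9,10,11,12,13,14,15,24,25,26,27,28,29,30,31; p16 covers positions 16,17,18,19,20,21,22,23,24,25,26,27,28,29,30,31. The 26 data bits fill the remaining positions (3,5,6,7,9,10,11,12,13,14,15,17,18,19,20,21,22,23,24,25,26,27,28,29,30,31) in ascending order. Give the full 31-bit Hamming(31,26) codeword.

1100000101110111010100110001101

Place data bits at non-power-of-two positions: b3=0, b5=0, b6=0, b7=0, b9=0, b10=1, b11=1, b12=1, b13=0, b14=1, b15=1, b17=0, b18=1, b19=0, b20=1, b21=0, b22=0, b23=1, b24=1, b25=0, b26=0, b27=0, b28=1, b29=1, b30=0, b31=1.
p1 = XOR of data positions {3,5,7,9,11,13,15,17,19,21,23,25,27,29,31} = 0⊕0⊕0⊕0⊕1⊕0⊕1⊕0⊕0⊕0⊕1⊕0⊕0⊕1⊕1 = 1
p2 = XOR of data positions {3,6,7,10,11,14,15,18,19,22,23,26,27,30,31} = 0⊕0⊕0⊕1⊕1⊕1⊕1⊕1⊕0⊕0⊕1⊕0⊕0⊕0⊕1 = 1
p4 = XOR of data positions {5,6,7,12,13,14,15,20,21,22,23,28,29,30,31} = 0⊕0⊕0⊕1⊕0⊕1⊕1⊕1⊕0⊕0⊕1⊕1⊕1⊕0⊕1 = 0
p8 = XOR of data positions {9,10,11,12,13,14,15,24,25,26,27,28,29,30,31} = 0⊕1⊕1⊕1⊕0⊕1⊕1⊕1⊕0⊕0⊕0⊕1⊕1⊕0⊕1 = 1
p16 = XOR of data positions {17,18,19,20,21,22,23,24,25,26,27,28,29,30,31} = 0⊕1⊕0⊕1⊕0⊕0⊕1⊕1⊕0⊕0⊕0⊕1⊕1⊕0⊕1 = 1
Codeword b1..b31 = 1100000101110111010100110001101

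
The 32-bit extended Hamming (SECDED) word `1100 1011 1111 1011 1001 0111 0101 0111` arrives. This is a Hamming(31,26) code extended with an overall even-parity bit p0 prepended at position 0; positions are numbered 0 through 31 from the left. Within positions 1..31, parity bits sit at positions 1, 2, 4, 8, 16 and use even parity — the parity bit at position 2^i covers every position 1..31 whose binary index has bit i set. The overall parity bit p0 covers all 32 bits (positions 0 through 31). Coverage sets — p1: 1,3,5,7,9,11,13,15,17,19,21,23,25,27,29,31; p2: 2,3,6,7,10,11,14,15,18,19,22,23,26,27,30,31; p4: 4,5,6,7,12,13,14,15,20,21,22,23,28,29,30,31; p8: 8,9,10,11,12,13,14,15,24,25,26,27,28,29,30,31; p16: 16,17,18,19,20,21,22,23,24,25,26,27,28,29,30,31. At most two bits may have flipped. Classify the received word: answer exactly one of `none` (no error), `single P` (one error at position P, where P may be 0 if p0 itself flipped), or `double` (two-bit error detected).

none

s1: b1⊕b3⊕b5⊕b7⊕b9⊕b11⊕b13⊕b15⊕b17⊕b19⊕b21⊕b23⊕b25⊕b27⊕b29⊕b31 = 1⊕0⊕0⊕1⊕1⊕1⊕0⊕1⊕0⊕1⊕1⊕1⊕1⊕1⊕1⊕1 = 0
s2: b2⊕b3⊕b6⊕b7⊕b10⊕b11⊕b14⊕b15⊕b18⊕b19⊕b22⊕b23⊕b26⊕b27⊕b30⊕b31 = 0⊕0⊕1⊕1⊕1⊕1⊕1⊕1⊕0⊕1⊕1⊕1⊕0⊕1⊕1⊕1 = 0
s4: b4⊕b5⊕b6⊕b7⊕b12⊕b13⊕b14⊕b15⊕b20⊕b21⊕b22⊕b23⊕b28⊕b29⊕b30⊕b31 = 1⊕0⊕1⊕1⊕1⊕0⊕1⊕1⊕0⊕1⊕1⊕1⊕0⊕1⊕1⊕1 = 0
s8: b8⊕b9⊕b10⊕b11⊕b12⊕b13⊕b14⊕b15⊕b24⊕b25⊕b26⊕b27⊕b28⊕b29⊕b30⊕b31 = 1⊕1⊕1⊕1⊕1⊕0⊕1⊕1⊕0⊕1⊕0⊕1⊕0⊕1⊕1⊕1 = 0
s16: b16⊕b17⊕b18⊕b19⊕b20⊕b21⊕b22⊕b23⊕b24⊕b25⊕b26⊕b27⊕b28⊕b29⊕b30⊕b31 = 1⊕0⊕0⊕1⊕0⊕1⊕1⊕1⊕0⊕1⊕0⊕1⊕0⊕1⊕1⊕1 = 0
Syndrome (s16...s1) = 00000 → position 0 (no error).
Overall parity (XOR of all 32 bits, including p0): 1⊕1⊕0⊕0⊕1⊕0⊕1⊕1⊕1⊕1⊕1⊕1⊕1⊕0⊕1⊕1⊕1⊕0⊕0⊕1⊕0⊕1⊕1⊕1⊕0⊕1⊕0⊕1⊕0⊕1⊕1⊕1 = 0
Overall=0, syndrome position=0 → no error.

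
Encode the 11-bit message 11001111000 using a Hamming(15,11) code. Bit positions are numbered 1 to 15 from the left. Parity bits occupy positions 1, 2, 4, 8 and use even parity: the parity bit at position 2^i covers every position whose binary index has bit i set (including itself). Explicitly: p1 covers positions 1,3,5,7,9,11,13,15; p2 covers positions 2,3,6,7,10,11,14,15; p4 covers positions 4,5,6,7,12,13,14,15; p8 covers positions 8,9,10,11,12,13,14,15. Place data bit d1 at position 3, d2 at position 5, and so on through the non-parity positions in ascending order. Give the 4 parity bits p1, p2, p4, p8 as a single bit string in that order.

0100

Place data bits at non-power-of-two positions: b3=1, b5=1, b6=0, b7=0, b9=1, b10=1, b11=1, b12=1, b13=0, b14=0, b15=0.
p1 = XOR of data positions {3,5,7,9,11,13,15} = 1⊕1⊕0⊕1⊕1⊕0⊕0 = 0
p2 = XOR of data positions {3,6,7,10,11,14,15} = 1⊕0⊕0⊕1⊕1⊕0⊕0 = 1
p4 = XOR of data positions {5,6,7,12,13,14,15} = 1⊕0⊕0⊕1⊕0⊕0⊕0 = 0
p8 = XOR of data positions {9,10,11,12,13,14,15} = 1⊕1⊕1⊕1⊕0⊕0⊕0 = 0
Parity bits p1,p2,p4,p8 = 0100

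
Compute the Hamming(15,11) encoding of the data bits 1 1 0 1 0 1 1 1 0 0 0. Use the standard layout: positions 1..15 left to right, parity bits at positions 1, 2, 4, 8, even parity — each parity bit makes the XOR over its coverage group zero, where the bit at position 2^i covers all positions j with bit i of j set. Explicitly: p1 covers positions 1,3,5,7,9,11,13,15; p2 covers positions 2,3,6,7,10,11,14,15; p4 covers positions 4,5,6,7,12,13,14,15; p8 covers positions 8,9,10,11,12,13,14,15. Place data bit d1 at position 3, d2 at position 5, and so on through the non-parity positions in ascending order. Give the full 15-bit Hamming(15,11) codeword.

001110110111000

Place data bits at non-power-of-two positions: b3=1, b5=1, b6=0, b7=1, b9=0, b10=1, b11=1, b12=1, b13=0, b14=0, b15=0.
p1 = XOR of data positions {3,5,7,9,11,13,15} = 1⊕1⊕1⊕0⊕1⊕0⊕0 = 0
p2 = XOR of data positions {3,6,7,10,11,14,15} = 1⊕0⊕1⊕1⊕1⊕0⊕0 = 0
p4 = XOR of data positions {5,6,7,12,13,14,15} = 1⊕0⊕1⊕1⊕0⊕0⊕0 = 1
p8 = XOR of data positions {9,10,11,12,13,14,15} = 0⊕1⊕1⊕1⊕0⊕0⊕0 = 1
Codeword b1..b15 = 001110110111000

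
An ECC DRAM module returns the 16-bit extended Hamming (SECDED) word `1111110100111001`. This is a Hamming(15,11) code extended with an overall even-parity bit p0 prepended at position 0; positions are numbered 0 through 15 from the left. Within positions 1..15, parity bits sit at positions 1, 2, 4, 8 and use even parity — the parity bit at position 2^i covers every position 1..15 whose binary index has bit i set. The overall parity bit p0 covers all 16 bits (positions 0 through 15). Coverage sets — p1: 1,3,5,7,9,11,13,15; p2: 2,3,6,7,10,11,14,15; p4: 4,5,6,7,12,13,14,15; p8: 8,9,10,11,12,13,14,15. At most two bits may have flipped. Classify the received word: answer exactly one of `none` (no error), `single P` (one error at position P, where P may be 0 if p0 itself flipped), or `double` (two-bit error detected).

s1: b1⊕b3⊕b5⊕b7⊕b9⊕b11⊕b13⊕b15 = 1⊕1⊕1⊕1⊕0⊕1⊕0⊕1 = 0
s2: b2⊕b3⊕b6⊕b7⊕b10⊕b11⊕b14⊕b15 = 1⊕1⊕0⊕1⊕1⊕1⊕0⊕1 = 0
s4: b4⊕b5⊕b6⊕b7⊕b12⊕b13⊕b14⊕b15 = 1⊕1⊕0⊕1⊕1⊕0⊕0⊕1 = 1
s8: b8⊕b9⊕b10⊕b11⊕b12⊕b13⊕b14⊕b15 = 0⊕0⊕1⊕1⊕1⊕0⊕0⊕1 = 0
Syndrome (s8...s1) = 0100 → position 4.
Overall parity (XOR of all 16 bits, including p0): 1⊕1⊕1⊕1⊕1⊕1⊕0⊕1⊕0⊕0⊕1⊕1⊕1⊕0⊕0⊕1 = 1
Overall=1, syndrome position=4 → single-bit error at position 4.

single 4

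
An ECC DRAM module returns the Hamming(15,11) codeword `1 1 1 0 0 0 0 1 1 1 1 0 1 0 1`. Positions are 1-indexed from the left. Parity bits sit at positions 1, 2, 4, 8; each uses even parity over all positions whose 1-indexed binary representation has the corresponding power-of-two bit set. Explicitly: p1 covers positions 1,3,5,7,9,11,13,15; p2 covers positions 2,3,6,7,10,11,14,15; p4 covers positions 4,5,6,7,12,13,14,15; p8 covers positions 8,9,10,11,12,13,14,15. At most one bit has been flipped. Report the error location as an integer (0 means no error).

2

s1: b1⊕b3⊕b5⊕b7⊕b9⊕b11⊕b13⊕b15 = 1⊕1⊕0⊕0⊕1⊕1⊕1⊕1 = 0
s2: b2⊕b3⊕b6⊕b7⊕b10⊕b11⊕b14⊕b15 = 1⊕1⊕0⊕0⊕1⊕1⊕0⊕1 = 1
s4: b4⊕b5⊕b6⊕b7⊕b12⊕b13⊕b14⊕b15 = 0⊕0⊕0⊕0⊕0⊕1⊕0⊕1 = 0
s8: b8⊕b9⊕b10⊕b11⊕b12⊕b13⊕b14⊕b15 = 1⊕1⊕1⊕1⊕0⊕1⊕0⊕1 = 0
Syndrome (s8...s1) = 0010 → position 2.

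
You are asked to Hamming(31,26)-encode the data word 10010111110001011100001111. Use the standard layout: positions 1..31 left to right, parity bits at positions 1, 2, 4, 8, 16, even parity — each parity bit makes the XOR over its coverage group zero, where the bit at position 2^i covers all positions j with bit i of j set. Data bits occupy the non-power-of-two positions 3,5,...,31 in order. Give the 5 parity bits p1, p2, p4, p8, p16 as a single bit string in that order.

10110

Place data bits at non-power-of-two positions: b3=1, b5=0, b6=0, b7=1, b9=0, b10=1, b11=1, b12=1, b13=1, b14=1, b15=0, b17=0, b18=0, b19=1, b20=0, b21=1, b22=1, b23=1, b24=0, b25=0, b26=0, b27=0, b28=1, b29=1, b30=1, b31=1.
p1 = XOR of data positions {3,5,7,9,11,13,15,17,19,21,23,25,27,29,31} = 1⊕0⊕1⊕0⊕1⊕1⊕0⊕0⊕1⊕1⊕1⊕0⊕0⊕1⊕1 = 1
p2 = XOR of data positions {3,6,7,10,11,14,15,18,19,22,23,26,27,30,31} = 1⊕0⊕1⊕1⊕1⊕1⊕0⊕0⊕1⊕1⊕1⊕0⊕0⊕1⊕1 = 0
p4 = XOR of data positions {5,6,7,12,13,14,15,20,21,22,23,28,29,30,31} = 0⊕0⊕1⊕1⊕1⊕1⊕0⊕0⊕1⊕1⊕1⊕1⊕1⊕1⊕1 = 1
p8 = XOR of data positions {9,10,11,12,13,14,15,24,25,26,27,28,29,30,31} = 0⊕1⊕1⊕1⊕1⊕1⊕0⊕0⊕0⊕0⊕0⊕1⊕1⊕1⊕1 = 1
p16 = XOR of data positions {17,18,19,20,21,22,23,24,25,26,27,28,29,30,31} = 0⊕0⊕1⊕0⊕1⊕1⊕1⊕0⊕0⊕0⊕0⊕1⊕1⊕1⊕1 = 0
Parity bits p1,p2,p4,p8,p16 = 10110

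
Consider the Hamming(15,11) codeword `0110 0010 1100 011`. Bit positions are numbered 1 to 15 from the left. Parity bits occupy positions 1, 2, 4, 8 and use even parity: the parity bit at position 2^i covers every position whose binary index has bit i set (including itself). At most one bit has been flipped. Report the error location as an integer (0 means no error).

4

s1: b1⊕b3⊕b5⊕b7⊕b9⊕b11⊕b13⊕b15 = 0⊕1⊕0⊕1⊕1⊕0⊕0⊕1 = 0
s2: b2⊕b3⊕b6⊕b7⊕b10⊕b11⊕b14⊕b15 = 1⊕1⊕0⊕1⊕1⊕0⊕1⊕1 = 0
s4: b4⊕b5⊕b6⊕b7⊕b12⊕b13⊕b14⊕b15 = 0⊕0⊕0⊕1⊕0⊕0⊕1⊕1 = 1
s8: b8⊕b9⊕b10⊕b11⊕b12⊕b13⊕b14⊕b15 = 0⊕1⊕1⊕0⊕0⊕0⊕1⊕1 = 0
Syndrome (s8...s1) = 0100 → position 4.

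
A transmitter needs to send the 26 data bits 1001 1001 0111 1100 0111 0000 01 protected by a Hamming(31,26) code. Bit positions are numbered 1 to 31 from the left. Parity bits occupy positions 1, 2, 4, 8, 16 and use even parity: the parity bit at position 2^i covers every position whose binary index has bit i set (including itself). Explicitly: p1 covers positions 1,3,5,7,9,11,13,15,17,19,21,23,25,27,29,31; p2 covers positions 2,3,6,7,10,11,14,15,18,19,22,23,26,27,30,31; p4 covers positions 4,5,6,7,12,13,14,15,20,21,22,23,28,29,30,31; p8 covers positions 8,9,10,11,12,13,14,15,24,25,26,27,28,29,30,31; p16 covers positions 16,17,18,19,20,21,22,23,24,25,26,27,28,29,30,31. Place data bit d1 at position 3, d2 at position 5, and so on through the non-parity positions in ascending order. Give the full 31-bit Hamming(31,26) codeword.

1010001110010111111000111000001

Place data bits at non-power-of-two positions: b3=1, b5=0, b6=0, b7=1, b9=1, b10=0, b11=0, b12=1, b13=0, b14=1, b15=1, b17=1, b18=1, b19=1, b20=0, b21=0, b22=0, b23=1, b24=1, b25=1, b26=0, b27=0, b28=0, b29=0, b30=0, b31=1.
p1 = XOR of data positions {3,5,7,9,11,13,15,17,19,21,23,25,27,29,31} = 1⊕0⊕1⊕1⊕0⊕0⊕1⊕1⊕1⊕0⊕1⊕1⊕0⊕0⊕1 = 1
p2 = XOR of data positions {3,6,7,10,11,14,15,18,19,22,23,26,27,30,31} = 1⊕0⊕1⊕0⊕0⊕1⊕1⊕1⊕1⊕0⊕1⊕0⊕0⊕0⊕1 = 0
p4 = XOR of data positions {5,6,7,12,13,14,15,20,21,22,23,28,29,30,31} = 0⊕0⊕1⊕1⊕0⊕1⊕1⊕0⊕0⊕0⊕1⊕0⊕0⊕0⊕1 = 0
p8 = XOR of data positions {9,10,11,12,13,14,15,24,25,26,27,28,29,30,31} = 1⊕0⊕0⊕1⊕0⊕1⊕1⊕1⊕1⊕0⊕0⊕0⊕0⊕0⊕1 = 1
p16 = XOR of data positions {17,18,19,20,21,22,23,24,25,26,27,28,29,30,31} = 1⊕1⊕1⊕0⊕0⊕0⊕1⊕1⊕1⊕0⊕0⊕0⊕0⊕0⊕1 = 1
Codeword b1..b31 = 1010001110010111111000111000001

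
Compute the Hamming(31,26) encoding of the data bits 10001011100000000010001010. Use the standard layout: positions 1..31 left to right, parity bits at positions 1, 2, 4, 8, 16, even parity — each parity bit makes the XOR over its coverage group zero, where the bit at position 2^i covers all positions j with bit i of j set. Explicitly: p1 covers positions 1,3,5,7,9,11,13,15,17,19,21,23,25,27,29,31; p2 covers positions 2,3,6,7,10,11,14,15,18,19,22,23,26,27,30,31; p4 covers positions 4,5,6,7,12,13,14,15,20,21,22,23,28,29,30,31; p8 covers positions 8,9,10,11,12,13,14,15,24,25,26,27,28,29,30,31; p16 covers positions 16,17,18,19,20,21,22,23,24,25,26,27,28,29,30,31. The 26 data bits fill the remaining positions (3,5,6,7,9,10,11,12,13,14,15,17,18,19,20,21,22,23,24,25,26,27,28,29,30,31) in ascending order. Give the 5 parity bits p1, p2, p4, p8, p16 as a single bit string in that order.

Place data bits at non-power-of-two positions: b3=1, b5=0, b6=0, b7=0, b9=1, b10=0, b11=1, b12=1, b13=1, b14=0, b15=0, b17=0, b18=0, b19=0, b20=0, b21=0, b22=0, b23=0, b24=1, b25=0, b26=0, b27=0, b28=1, b29=0, b30=1, b31=0.
p1 = XOR of data positions {3,5,7,9,11,13,15,17,19,21,23,25,27,29,31} = 1⊕0⊕0⊕1⊕1⊕1⊕0⊕0⊕0⊕0⊕0⊕0⊕0⊕0⊕0 = 0
p2 = XOR of data positions {3,6,7,10,11,14,15,18,19,22,23,26,27,30,31} = 1⊕0⊕0⊕0⊕1⊕0⊕0⊕0⊕0⊕0⊕0⊕0⊕0⊕1⊕0 = 1
p4 = XOR of data positions {5,6,7,12,13,14,15,20,21,22,23,28,29,30,31} = 0⊕0⊕0⊕1⊕1⊕0⊕0⊕0⊕0⊕0⊕0⊕1⊕0⊕1⊕0 = 0
p8 = XOR of data positions {9,10,11,12,13,14,15,24,25,26,27,28,29,30,31} = 1⊕0⊕1⊕1⊕1⊕0⊕0⊕1⊕0⊕0⊕0⊕1⊕0⊕1⊕0 = 1
p16 = XOR of data positions {17,18,19,20,21,22,23,24,25,26,27,28,29,30,31} = 0⊕0⊕0⊕0⊕0⊕0⊕0⊕1⊕0⊕0⊕0⊕1⊕0⊕1⊕0 = 1
Parity bits p1,p2,p4,p8,p16 = 01011

01011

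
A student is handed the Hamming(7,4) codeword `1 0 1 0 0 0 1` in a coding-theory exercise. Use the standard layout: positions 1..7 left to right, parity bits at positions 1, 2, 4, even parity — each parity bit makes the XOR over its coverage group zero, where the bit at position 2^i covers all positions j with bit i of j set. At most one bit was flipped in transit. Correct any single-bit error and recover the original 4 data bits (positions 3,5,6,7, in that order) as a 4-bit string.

s1: b1⊕b3⊕b5⊕b7 = 1⊕1⊕0⊕1 = 1
s2: b2⊕b3⊕b6⊕b7 = 0⊕1⊕0⊕1 = 0
s4: b4⊕b5⊕b6⊕b7 = 0⊕0⊕0⊕1 = 1
Syndrome (s4...s1) = 101 → position 5.
Flip bit 5: corrected codeword = 1010101
Data bits at positions 3,5,6,7: 1101

1101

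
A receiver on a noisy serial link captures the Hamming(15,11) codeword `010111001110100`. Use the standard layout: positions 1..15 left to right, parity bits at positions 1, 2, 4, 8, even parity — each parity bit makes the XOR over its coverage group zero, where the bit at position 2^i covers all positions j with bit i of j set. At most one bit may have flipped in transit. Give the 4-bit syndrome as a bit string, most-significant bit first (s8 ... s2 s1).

0000

s1: b1⊕b3⊕b5⊕b7⊕b9⊕b11⊕b13⊕b15 = 0⊕0⊕1⊕0⊕1⊕1⊕1⊕0 = 0
s2: b2⊕b3⊕b6⊕b7⊕b10⊕b11⊕b14⊕b15 = 1⊕0⊕1⊕0⊕1⊕1⊕0⊕0 = 0
s4: b4⊕b5⊕b6⊕b7⊕b12⊕b13⊕b14⊕b15 = 1⊕1⊕1⊕0⊕0⊕1⊕0⊕0 = 0
s8: b8⊕b9⊕b10⊕b11⊕b12⊕b13⊕b14⊕b15 = 0⊕1⊕1⊕1⊕0⊕1⊕0⊕0 = 0
Syndrome (s8...s1) = 0000 → position 0 (no error).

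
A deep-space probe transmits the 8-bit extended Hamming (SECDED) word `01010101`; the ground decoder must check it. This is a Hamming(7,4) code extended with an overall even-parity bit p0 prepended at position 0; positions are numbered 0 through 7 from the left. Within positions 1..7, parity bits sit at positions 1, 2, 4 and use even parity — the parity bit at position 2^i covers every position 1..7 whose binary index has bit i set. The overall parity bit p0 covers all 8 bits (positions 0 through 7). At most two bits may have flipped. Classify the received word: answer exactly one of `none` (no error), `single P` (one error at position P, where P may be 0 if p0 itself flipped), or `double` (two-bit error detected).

none

s1: b1⊕b3⊕b5⊕b7 = 1⊕1⊕1⊕1 = 0
s2: b2⊕b3⊕b6⊕b7 = 0⊕1⊕0⊕1 = 0
s4: b4⊕b5⊕b6⊕b7 = 0⊕1⊕0⊕1 = 0
Syndrome (s4...s1) = 000 → position 0 (no error).
Overall parity (XOR of all 8 bits, including p0): 0⊕1⊕0⊕1⊕0⊕1⊕0⊕1 = 0
Overall=0, syndrome position=0 → no error.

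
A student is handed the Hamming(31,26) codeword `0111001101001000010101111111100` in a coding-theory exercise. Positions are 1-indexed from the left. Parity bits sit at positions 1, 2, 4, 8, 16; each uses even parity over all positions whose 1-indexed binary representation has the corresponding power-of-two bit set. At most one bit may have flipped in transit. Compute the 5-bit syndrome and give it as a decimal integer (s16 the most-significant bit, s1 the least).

s1: b1⊕b3⊕b5⊕b7⊕b9⊕b11⊕b13⊕b15⊕b17⊕b19⊕b21⊕b23⊕b25⊕b27⊕b29⊕b31 = 0⊕1⊕0⊕1⊕0⊕0⊕1⊕0⊕0⊕0⊕0⊕1⊕1⊕1⊕1⊕0 = 1
s2: b2⊕b3⊕b6⊕b7⊕b10⊕b11⊕b14⊕b15⊕b18⊕b19⊕b22⊕b23⊕b26⊕b27⊕b30⊕b31 = 1⊕1⊕0⊕1⊕1⊕0⊕0⊕0⊕1⊕0⊕1⊕1⊕1⊕1⊕0⊕0 = 1
s4: b4⊕b5⊕b6⊕b7⊕b12⊕b13⊕b14⊕b15⊕b20⊕b21⊕b22⊕b23⊕b28⊕b29⊕b30⊕b31 = 1⊕0⊕0⊕1⊕0⊕1⊕0⊕0⊕1⊕0⊕1⊕1⊕1⊕1⊕0⊕0 = 0
s8: b8⊕b9⊕b10⊕b11⊕b12⊕b13⊕b14⊕b15⊕b24⊕b25⊕b26⊕b27⊕b28⊕b29⊕b30⊕b31 = 1⊕0⊕1⊕0⊕0⊕1⊕0⊕0⊕1⊕1⊕1⊕1⊕1⊕1⊕0⊕0 = 1
s16: b16⊕b17⊕b18⊕b19⊕b20⊕b21⊕b22⊕b23⊕b24⊕b25⊕b26⊕b27⊕b28⊕b29⊕b30⊕b31 = 0⊕0⊕1⊕0⊕1⊕0⊕1⊕1⊕1⊕1⊕1⊕1⊕1⊕1⊕0⊕0 = 0
Syndrome (s16...s1) = 01011 → position 11.

11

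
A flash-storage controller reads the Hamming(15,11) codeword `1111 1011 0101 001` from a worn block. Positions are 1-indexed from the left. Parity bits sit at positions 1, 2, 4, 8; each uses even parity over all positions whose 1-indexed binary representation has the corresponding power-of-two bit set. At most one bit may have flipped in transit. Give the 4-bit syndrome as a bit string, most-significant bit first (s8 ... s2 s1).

0111

s1: b1⊕b3⊕b5⊕b7⊕b9⊕b11⊕b13⊕b15 = 1⊕1⊕1⊕1⊕0⊕0⊕0⊕1 = 1
s2: b2⊕b3⊕b6⊕b7⊕b10⊕b11⊕b14⊕b15 = 1⊕1⊕0⊕1⊕1⊕0⊕0⊕1 = 1
s4: b4⊕b5⊕b6⊕b7⊕b12⊕b13⊕b14⊕b15 = 1⊕1⊕0⊕1⊕1⊕0⊕0⊕1 = 1
s8: b8⊕b9⊕b10⊕b11⊕b12⊕b13⊕b14⊕b15 = 1⊕0⊕1⊕0⊕1⊕0⊕0⊕1 = 0
Syndrome (s8...s1) = 0111 → position 7.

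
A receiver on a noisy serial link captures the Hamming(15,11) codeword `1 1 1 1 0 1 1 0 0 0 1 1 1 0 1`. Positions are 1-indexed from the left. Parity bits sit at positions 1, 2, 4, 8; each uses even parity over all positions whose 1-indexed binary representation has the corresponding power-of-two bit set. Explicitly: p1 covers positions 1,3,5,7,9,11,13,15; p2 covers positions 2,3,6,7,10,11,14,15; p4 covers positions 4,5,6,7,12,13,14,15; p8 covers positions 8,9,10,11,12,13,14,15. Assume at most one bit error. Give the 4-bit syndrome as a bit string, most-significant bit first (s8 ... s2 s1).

0000

s1: b1⊕b3⊕b5⊕b7⊕b9⊕b11⊕b13⊕b15 = 1⊕1⊕0⊕1⊕0⊕1⊕1⊕1 = 0
s2: b2⊕b3⊕b6⊕b7⊕b10⊕b11⊕b14⊕b15 = 1⊕1⊕1⊕1⊕0⊕1⊕0⊕1 = 0
s4: b4⊕b5⊕b6⊕b7⊕b12⊕b13⊕b14⊕b15 = 1⊕0⊕1⊕1⊕1⊕1⊕0⊕1 = 0
s8: b8⊕b9⊕b10⊕b11⊕b12⊕b13⊕b14⊕b15 = 0⊕0⊕0⊕1⊕1⊕1⊕0⊕1 = 0
Syndrome (s8...s1) = 0000 → position 0 (no error).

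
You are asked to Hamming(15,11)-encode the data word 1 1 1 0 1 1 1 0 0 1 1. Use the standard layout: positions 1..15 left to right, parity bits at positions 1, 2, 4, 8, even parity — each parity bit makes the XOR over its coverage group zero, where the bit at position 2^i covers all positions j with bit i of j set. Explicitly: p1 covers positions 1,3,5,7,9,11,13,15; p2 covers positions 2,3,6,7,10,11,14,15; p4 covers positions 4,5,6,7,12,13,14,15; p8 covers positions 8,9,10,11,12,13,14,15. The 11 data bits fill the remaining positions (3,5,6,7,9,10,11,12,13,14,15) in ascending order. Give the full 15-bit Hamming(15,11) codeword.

Place data bits at non-power-of-two positions: b3=1, b5=1, b6=1, b7=0, b9=1, b10=1, b11=1, b12=0, b13=0, b14=1, b15=1.
p1 = XOR of data positions {3,5,7,9,11,13,15} = 1⊕1⊕0⊕1⊕1⊕0⊕1 = 1
p2 = XOR of data positions {3,6,7,10,11,14,15} = 1⊕1⊕0⊕1⊕1⊕1⊕1 = 0
p4 = XOR of data positions {5,6,7,12,13,14,15} = 1⊕1⊕0⊕0⊕0⊕1⊕1 = 0
p8 = XOR of data positions {9,10,11,12,13,14,15} = 1⊕1⊕1⊕0⊕0⊕1⊕1 = 1
Codeword b1..b15 = 101011011110011

101011011110011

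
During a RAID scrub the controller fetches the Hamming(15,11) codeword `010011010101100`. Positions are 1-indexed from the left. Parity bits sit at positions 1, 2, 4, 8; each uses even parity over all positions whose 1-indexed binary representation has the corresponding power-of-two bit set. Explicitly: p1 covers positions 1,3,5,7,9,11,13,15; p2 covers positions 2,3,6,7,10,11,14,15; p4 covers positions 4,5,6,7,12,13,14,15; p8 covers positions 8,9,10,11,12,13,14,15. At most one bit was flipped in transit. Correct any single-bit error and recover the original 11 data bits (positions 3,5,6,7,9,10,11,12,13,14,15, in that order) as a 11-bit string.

01100101100

s1: b1⊕b3⊕b5⊕b7⊕b9⊕b11⊕b13⊕b15 = 0⊕0⊕1⊕0⊕0⊕0⊕1⊕0 = 0
s2: b2⊕b3⊕b6⊕b7⊕b10⊕b11⊕b14⊕b15 = 1⊕0⊕1⊕0⊕1⊕0⊕0⊕0 = 1
s4: b4⊕b5⊕b6⊕b7⊕b12⊕b13⊕b14⊕b15 = 0⊕1⊕1⊕0⊕1⊕1⊕0⊕0 = 0
s8: b8⊕b9⊕b10⊕b11⊕b12⊕b13⊕b14⊕b15 = 1⊕0⊕1⊕0⊕1⊕1⊕0⊕0 = 0
Syndrome (s8...s1) = 0010 → position 2.
Flip bit 2: corrected codeword = 000011010101100
Data bits at positions 3,5,6,7,9,10,11,12,13,14,15: 01100101100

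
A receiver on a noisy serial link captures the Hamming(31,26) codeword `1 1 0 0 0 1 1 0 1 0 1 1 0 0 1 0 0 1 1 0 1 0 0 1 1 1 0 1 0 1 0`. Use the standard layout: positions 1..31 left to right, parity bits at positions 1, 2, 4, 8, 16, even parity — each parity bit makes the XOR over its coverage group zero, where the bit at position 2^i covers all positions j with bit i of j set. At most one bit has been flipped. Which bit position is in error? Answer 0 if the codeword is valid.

s1: b1⊕b3⊕b5⊕b7⊕b9⊕b11⊕b13⊕b15⊕b17⊕b19⊕b21⊕b23⊕b25⊕b27⊕b29⊕b31 = 1⊕0⊕0⊕1⊕1⊕1⊕0⊕1⊕0⊕1⊕1⊕0⊕1⊕0⊕0⊕0 = 0
s2: b2⊕b3⊕b6⊕b7⊕b10⊕b11⊕b14⊕b15⊕b18⊕b19⊕b22⊕b23⊕b26⊕b27⊕b30⊕b31 = 1⊕0⊕1⊕1⊕0⊕1⊕0⊕1⊕1⊕1⊕0⊕0⊕1⊕0⊕1⊕0 = 1
s4: b4⊕b5⊕b6⊕b7⊕b12⊕b13⊕b14⊕b15⊕b20⊕b21⊕b22⊕b23⊕b28⊕b29⊕b30⊕b31 = 0⊕0⊕1⊕1⊕1⊕0⊕0⊕1⊕0⊕1⊕0⊕0⊕1⊕0⊕1⊕0 = 1
s8: b8⊕b9⊕b10⊕b11⊕b12⊕b13⊕b14⊕b15⊕b24⊕b25⊕b26⊕b27⊕b28⊕b29⊕b30⊕b31 = 0⊕1⊕0⊕1⊕1⊕0⊕0⊕1⊕1⊕1⊕1⊕0⊕1⊕0⊕1⊕0 = 1
s16: b16⊕b17⊕b18⊕b19⊕b20⊕b21⊕b22⊕b23⊕b24⊕b25⊕b26⊕b27⊕b28⊕b29⊕b30⊕b31 = 0⊕0⊕1⊕1⊕0⊕1⊕0⊕0⊕1⊕1⊕1⊕0⊕1⊕0⊕1⊕0 = 0
Syndrome (s16...s1) = 01110 → position 14.

14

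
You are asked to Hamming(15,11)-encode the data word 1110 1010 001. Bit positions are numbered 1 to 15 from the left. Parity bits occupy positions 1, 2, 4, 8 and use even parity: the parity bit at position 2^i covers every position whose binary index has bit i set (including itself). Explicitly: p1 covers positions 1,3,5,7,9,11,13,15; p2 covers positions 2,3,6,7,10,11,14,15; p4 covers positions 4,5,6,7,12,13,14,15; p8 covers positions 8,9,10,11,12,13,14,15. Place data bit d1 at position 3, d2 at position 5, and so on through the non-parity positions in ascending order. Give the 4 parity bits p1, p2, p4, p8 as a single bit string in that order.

Place data bits at non-power-of-two positions: b3=1, b5=1, b6=1, b7=0, b9=1, b10=0, b11=1, b12=0, b13=0, b14=0, b15=1.
p1 = XOR of data positions {3,5,7,9,11,13,15} = 1⊕1⊕0⊕1⊕1⊕0⊕1 = 1
p2 = XOR of data positions {3,6,7,10,11,14,15} = 1⊕1⊕0⊕0⊕1⊕0⊕1 = 0
p4 = XOR of data positions {5,6,7,12,13,14,15} = 1⊕1⊕0⊕0⊕0⊕0⊕1 = 1
p8 = XOR of data positions {9,10,11,12,13,14,15} = 1⊕0⊕1⊕0⊕0⊕0⊕1 = 1
Parity bits p1,p2,p4,p8 = 1011

1011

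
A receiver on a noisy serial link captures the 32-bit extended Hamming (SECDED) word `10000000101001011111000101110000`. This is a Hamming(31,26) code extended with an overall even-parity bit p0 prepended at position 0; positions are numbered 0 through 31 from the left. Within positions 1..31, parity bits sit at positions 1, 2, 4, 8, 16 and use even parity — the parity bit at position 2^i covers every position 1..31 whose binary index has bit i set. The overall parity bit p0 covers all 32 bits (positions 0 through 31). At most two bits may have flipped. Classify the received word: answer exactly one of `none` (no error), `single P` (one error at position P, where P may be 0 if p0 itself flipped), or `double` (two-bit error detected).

s1: b1⊕b3⊕b5⊕b7⊕b9⊕b11⊕b13⊕b15⊕b17⊕b19⊕b21⊕b23⊕b25⊕b27⊕b29⊕b31 = 0⊕0⊕0⊕0⊕0⊕0⊕1⊕1⊕1⊕1⊕0⊕1⊕1⊕1⊕0⊕0 = 1
s2: b2⊕b3⊕b6⊕b7⊕b10⊕b11⊕b14⊕b15⊕b18⊕b19⊕b22⊕b23⊕b26⊕b27⊕b30⊕b31 = 0⊕0⊕0⊕0⊕1⊕0⊕0⊕1⊕1⊕1⊕0⊕1⊕1⊕1⊕0⊕0 = 1
s4: b4⊕b5⊕b6⊕b7⊕b12⊕b13⊕b14⊕b15⊕b20⊕b21⊕b22⊕b23⊕b28⊕b29⊕b30⊕b31 = 0⊕0⊕0⊕0⊕0⊕1⊕0⊕1⊕0⊕0⊕0⊕1⊕0⊕0⊕0⊕0 = 1
s8: b8⊕b9⊕b10⊕b11⊕b12⊕b13⊕b14⊕b15⊕b24⊕b25⊕b26⊕b27⊕b28⊕b29⊕b30⊕b31 = 1⊕0⊕1⊕0⊕0⊕1⊕0⊕1⊕0⊕1⊕1⊕1⊕0⊕0⊕0⊕0 = 1
s16: b16⊕b17⊕b18⊕b19⊕b20⊕b21⊕b22⊕b23⊕b24⊕b25⊕b26⊕b27⊕b28⊕b29⊕b30⊕b31 = 1⊕1⊕1⊕1⊕0⊕0⊕0⊕1⊕0⊕1⊕1⊕1⊕0⊕0⊕0⊕0 = 0
Syndrome (s16...s1) = 01111 → position 15.
Overall parity (XOR of all 32 bits, including p0): 1⊕0⊕0⊕0⊕0⊕0⊕0⊕0⊕1⊕0⊕1⊕0⊕0⊕1⊕0⊕1⊕1⊕1⊕1⊕1⊕0⊕0⊕0⊕1⊕0⊕1⊕1⊕1⊕0⊕0⊕0⊕0 = 1
Overall=1, syndrome position=15 → single-bit error at position 15.

single 15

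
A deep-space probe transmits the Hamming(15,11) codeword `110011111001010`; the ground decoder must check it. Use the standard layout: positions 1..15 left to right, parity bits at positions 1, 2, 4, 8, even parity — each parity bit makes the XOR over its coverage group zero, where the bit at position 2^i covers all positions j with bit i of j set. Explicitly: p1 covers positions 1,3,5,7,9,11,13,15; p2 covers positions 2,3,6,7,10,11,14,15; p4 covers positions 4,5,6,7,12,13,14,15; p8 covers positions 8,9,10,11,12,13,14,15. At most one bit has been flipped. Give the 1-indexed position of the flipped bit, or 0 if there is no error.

s1: b1⊕b3⊕b5⊕b7⊕b9⊕b11⊕b13⊕b15 = 1⊕0⊕1⊕1⊕1⊕0⊕0⊕0 = 0
s2: b2⊕b3⊕b6⊕b7⊕b10⊕b11⊕b14⊕b15 = 1⊕0⊕1⊕1⊕0⊕0⊕1⊕0 = 0
s4: b4⊕b5⊕b6⊕b7⊕b12⊕b13⊕b14⊕b15 = 0⊕1⊕1⊕1⊕1⊕0⊕1⊕0 = 1
s8: b8⊕b9⊕b10⊕b11⊕b12⊕b13⊕b14⊕b15 = 1⊕1⊕0⊕0⊕1⊕0⊕1⊕0 = 0
Syndrome (s8...s1) = 0100 → position 4.

4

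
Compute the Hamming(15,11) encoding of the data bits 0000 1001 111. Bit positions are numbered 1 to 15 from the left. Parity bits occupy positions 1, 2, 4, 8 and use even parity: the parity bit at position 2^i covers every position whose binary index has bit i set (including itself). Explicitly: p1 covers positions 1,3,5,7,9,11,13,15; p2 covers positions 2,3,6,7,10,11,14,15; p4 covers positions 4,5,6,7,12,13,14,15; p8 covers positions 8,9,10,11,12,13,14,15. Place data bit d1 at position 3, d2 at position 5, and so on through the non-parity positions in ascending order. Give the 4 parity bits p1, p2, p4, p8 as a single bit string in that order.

Place data bits at non-power-of-two positions: b3=0, b5=0, b6=0, b7=0, b9=1, b10=0, b11=0, b12=1, b13=1, b14=1, b15=1.
p1 = XOR of data positions {3,5,7,9,11,13,15} = 0⊕0⊕0⊕1⊕0⊕1⊕1 = 1
p2 = XOR of data positions {3,6,7,10,11,14,15} = 0⊕0⊕0⊕0⊕0⊕1⊕1 = 0
p4 = XOR of data positions {5,6,7,12,13,14,15} = 0⊕0⊕0⊕1⊕1⊕1⊕1 = 0
p8 = XOR of data positions {9,10,11,12,13,14,15} = 1⊕0⊕0⊕1⊕1⊕1⊕1 = 1
Parity bits p1,p2,p4,p8 = 1001

1001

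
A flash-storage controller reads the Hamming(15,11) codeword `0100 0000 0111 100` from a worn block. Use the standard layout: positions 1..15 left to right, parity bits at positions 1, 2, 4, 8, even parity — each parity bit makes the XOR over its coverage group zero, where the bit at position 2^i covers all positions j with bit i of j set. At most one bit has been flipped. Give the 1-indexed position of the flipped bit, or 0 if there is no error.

2

s1: b1⊕b3⊕b5⊕b7⊕b9⊕b11⊕b13⊕b15 = 0⊕0⊕0⊕0⊕0⊕1⊕1⊕0 = 0
s2: b2⊕b3⊕b6⊕b7⊕b10⊕b11⊕b14⊕b15 = 1⊕0⊕0⊕0⊕1⊕1⊕0⊕0 = 1
s4: b4⊕b5⊕b6⊕b7⊕b12⊕b13⊕b14⊕b15 = 0⊕0⊕0⊕0⊕1⊕1⊕0⊕0 = 0
s8: b8⊕b9⊕b10⊕b11⊕b12⊕b13⊕b14⊕b15 = 0⊕0⊕1⊕1⊕1⊕1⊕0⊕0 = 0
Syndrome (s8...s1) = 0010 → position 2.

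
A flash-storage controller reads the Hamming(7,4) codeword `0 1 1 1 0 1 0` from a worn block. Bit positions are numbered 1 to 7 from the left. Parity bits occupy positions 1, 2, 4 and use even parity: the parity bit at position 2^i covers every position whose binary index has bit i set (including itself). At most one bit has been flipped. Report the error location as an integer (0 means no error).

3

s1: b1⊕b3⊕b5⊕b7 = 0⊕1⊕0⊕0 = 1
s2: b2⊕b3⊕b6⊕b7 = 1⊕1⊕1⊕0 = 1
s4: b4⊕b5⊕b6⊕b7 = 1⊕0⊕1⊕0 = 0
Syndrome (s4...s1) = 011 → position 3.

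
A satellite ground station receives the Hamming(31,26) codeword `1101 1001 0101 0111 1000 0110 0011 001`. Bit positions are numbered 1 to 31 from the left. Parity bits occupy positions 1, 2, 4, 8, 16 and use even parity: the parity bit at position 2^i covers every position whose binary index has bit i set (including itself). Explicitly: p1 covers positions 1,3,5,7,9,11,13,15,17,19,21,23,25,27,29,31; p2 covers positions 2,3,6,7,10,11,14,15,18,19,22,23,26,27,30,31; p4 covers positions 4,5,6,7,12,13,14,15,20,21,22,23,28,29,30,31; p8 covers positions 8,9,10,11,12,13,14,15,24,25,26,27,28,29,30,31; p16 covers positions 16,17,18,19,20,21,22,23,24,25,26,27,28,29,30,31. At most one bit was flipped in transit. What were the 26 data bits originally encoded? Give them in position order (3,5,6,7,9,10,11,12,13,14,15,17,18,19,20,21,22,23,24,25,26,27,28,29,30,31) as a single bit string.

s1: b1⊕b3⊕b5⊕b7⊕b9⊕b11⊕b13⊕b15⊕b17⊕b19⊕b21⊕b23⊕b25⊕b27⊕b29⊕b31 = 1⊕0⊕1⊕0⊕0⊕0⊕0⊕1⊕1⊕0⊕0⊕1⊕0⊕1⊕0⊕1 = 1
s2: b2⊕b3⊕b6⊕b7⊕b10⊕b11⊕b14⊕b15⊕b18⊕b19⊕b22⊕b23⊕b26⊕b27⊕b30⊕b31 = 1⊕0⊕0⊕0⊕1⊕0⊕1⊕1⊕0⊕0⊕1⊕1⊕0⊕1⊕0⊕1 = 0
s4: b4⊕b5⊕b6⊕b7⊕b12⊕b13⊕b14⊕b15⊕b20⊕b21⊕b22⊕b23⊕b28⊕b29⊕b30⊕b31 = 1⊕1⊕0⊕0⊕1⊕0⊕1⊕1⊕0⊕0⊕1⊕1⊕1⊕0⊕0⊕1 = 1
s8: b8⊕b9⊕b10⊕b11⊕b12⊕b13⊕b14⊕b15⊕b24⊕b25⊕b26⊕b27⊕b28⊕b29⊕b30⊕b31 = 1⊕0⊕1⊕0⊕1⊕0⊕1⊕1⊕0⊕0⊕0⊕1⊕1⊕0⊕0⊕1 = 0
s16: b16⊕b17⊕b18⊕b19⊕b20⊕b21⊕b22⊕b23⊕b24⊕b25⊕b26⊕b27⊕b28⊕b29⊕b30⊕b31 = 1⊕1⊕0⊕0⊕0⊕0⊕1⊕1⊕0⊕0⊕0⊕1⊕1⊕0⊕0⊕1 = 1
Syndrome (s16...s1) = 10101 → position 21.
Flip bit 21: corrected codeword = 1101100101010111100011100011001
Data bits at positions 3,5,6,7,9,10,11,12,13,14,15,17,18,19,20,21,22,23,24,25,26,27,28,29,30,31: 01000101011100011100011001

01000101011100011100011001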